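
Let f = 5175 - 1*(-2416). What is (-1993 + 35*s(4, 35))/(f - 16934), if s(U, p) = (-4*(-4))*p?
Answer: -17607/9343 ≈ -1.8845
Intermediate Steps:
f = 7591 (f = 5175 + 2416 = 7591)
s(U, p) = 16*p
(-1993 + 35*s(4, 35))/(f - 16934) = (-1993 + 35*(16*35))/(7591 - 16934) = (-1993 + 35*560)/(-9343) = (-1993 + 19600)*(-1/9343) = 17607*(-1/9343) = -17607/9343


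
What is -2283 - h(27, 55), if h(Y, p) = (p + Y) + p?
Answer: -2420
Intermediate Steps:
h(Y, p) = Y + 2*p (h(Y, p) = (Y + p) + p = Y + 2*p)
-2283 - h(27, 55) = -2283 - (27 + 2*55) = -2283 - (27 + 110) = -2283 - 1*137 = -2283 - 137 = -2420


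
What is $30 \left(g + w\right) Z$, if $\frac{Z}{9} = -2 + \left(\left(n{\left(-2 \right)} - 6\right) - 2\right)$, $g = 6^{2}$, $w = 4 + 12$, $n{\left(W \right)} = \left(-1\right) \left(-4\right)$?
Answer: $-84240$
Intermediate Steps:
$n{\left(W \right)} = 4$
$w = 16$
$g = 36$
$Z = -54$ ($Z = 9 \left(-2 + \left(\left(4 - 6\right) - 2\right)\right) = 9 \left(-2 - 4\right) = 9 \left(-6\right) = -54$)
$30 \left(g + w\right) Z = 30 \left(36 + 16\right) \left(-54\right) = 30 \cdot 52 \left(-54\right) = 1560 \left(-54\right) = -84240$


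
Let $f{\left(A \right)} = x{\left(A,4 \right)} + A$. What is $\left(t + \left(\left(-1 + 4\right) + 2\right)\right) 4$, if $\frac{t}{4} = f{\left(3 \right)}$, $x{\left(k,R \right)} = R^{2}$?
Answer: $324$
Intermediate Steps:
$f{\left(A \right)} = 16 + A$ ($f{\left(A \right)} = 4^{2} + A = 16 + A$)
$t = 76$ ($t = 4 \left(16 + 3\right) = 4 \cdot 19 = 76$)
$\left(t + \left(\left(-1 + 4\right) + 2\right)\right) 4 = \left(76 + \left(\left(-1 + 4\right) + 2\right)\right) 4 = \left(76 + \left(3 + 2\right)\right) 4 = \left(76 + 5\right) 4 = 81 \cdot 4 = 324$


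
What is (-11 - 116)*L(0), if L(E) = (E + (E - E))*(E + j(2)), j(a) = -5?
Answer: 0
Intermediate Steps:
L(E) = E*(-5 + E) (L(E) = (E + (E - E))*(E - 5) = (E + 0)*(-5 + E) = E*(-5 + E))
(-11 - 116)*L(0) = (-11 - 116)*(0*(-5 + 0)) = -0*(-5) = -127*0 = 0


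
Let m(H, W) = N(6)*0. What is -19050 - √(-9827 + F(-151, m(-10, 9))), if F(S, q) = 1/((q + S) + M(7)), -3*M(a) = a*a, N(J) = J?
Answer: -19050 - I*√2476444814/502 ≈ -19050.0 - 99.131*I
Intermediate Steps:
m(H, W) = 0 (m(H, W) = 6*0 = 0)
M(a) = -a²/3 (M(a) = -a*a/3 = -a²/3)
F(S, q) = 1/(-49/3 + S + q) (F(S, q) = 1/((q + S) - ⅓*7²) = 1/((S + q) - ⅓*49) = 1/((S + q) - 49/3) = 1/(-49/3 + S + q))
-19050 - √(-9827 + F(-151, m(-10, 9))) = -19050 - √(-9827 + 3/(-49 + 3*(-151) + 3*0)) = -19050 - √(-9827 + 3/(-49 - 453 + 0)) = -19050 - √(-9827 + 3/(-502)) = -19050 - √(-9827 + 3*(-1/502)) = -19050 - √(-9827 - 3/502) = -19050 - √(-4933157/502) = -19050 - I*√2476444814/502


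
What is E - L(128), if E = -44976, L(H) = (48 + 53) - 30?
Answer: -45047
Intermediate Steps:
L(H) = 71 (L(H) = 101 - 30 = 71)
E - L(128) = -44976 - 1*71 = -44976 - 71 = -45047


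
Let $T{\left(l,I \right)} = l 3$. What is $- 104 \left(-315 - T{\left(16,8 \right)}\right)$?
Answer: $37752$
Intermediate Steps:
$T{\left(l,I \right)} = 3 l$
$- 104 \left(-315 - T{\left(16,8 \right)}\right) = - 104 \left(-315 - 3 \cdot 16\right) = - 104 \left(-315 - 48\right) = \left(-104\right) \left(-363\right) = 37752$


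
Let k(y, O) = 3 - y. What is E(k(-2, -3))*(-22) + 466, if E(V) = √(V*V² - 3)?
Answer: 466 - 22*√122 ≈ 223.00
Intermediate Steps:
E(V) = √(-3 + V³) (E(V) = √(V³ - 3) = √(-3 + V³))
E(k(-2, -3))*(-22) + 466 = √(-3 + (3 - 1*(-2))³)*(-22) + 466 = √(-3 + (3 + 2)³)*(-22) + 466 = √(-3 + 5³)*(-22) + 466 = √(-3 + 125)*(-22) + 466 = √122*(-22) + 466 = -22*√122 + 466 = 466 - 22*√122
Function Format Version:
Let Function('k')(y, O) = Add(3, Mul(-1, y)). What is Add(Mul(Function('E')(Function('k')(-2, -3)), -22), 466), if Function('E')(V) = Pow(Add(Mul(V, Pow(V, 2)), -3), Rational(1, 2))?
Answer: Add(466, Mul(-22, Pow(122, Rational(1, 2)))) ≈ 223.00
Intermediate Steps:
Function('E')(V) = Pow(Add(-3, Pow(V, 3)), Rational(1, 2)) (Function('E')(V) = Pow(Add(Pow(V, 3), -3), Rational(1, 2)) = Pow(Add(-3, Pow(V, 3)), Rational(1, 2)))
Add(Mul(Function('E')(Function('k')(-2, -3)), -22), 466) = Add(Mul(Pow(Add(-3, Pow(Add(3, Mul(-1, -2)), 3)), Rational(1, 2)), -22), 466) = Add(Mul(Pow(Add(-3, Pow(Add(3, 2), 3)), Rational(1, 2)), -22), 466) = Add(Mul(Pow(Add(-3, Pow(5, 3)), Rational(1, 2)), -22), 466) = Add(Mul(Pow(Add(-3, 125), Rational(1, 2)), -22), 466) = Add(Mul(Pow(122, Rational(1, 2)), -22), 466) = Add(Mul(-22, Pow(122, Rational(1, 2))), 466) = Add(466, Mul(-22, Pow(122, Rational(1, 2))))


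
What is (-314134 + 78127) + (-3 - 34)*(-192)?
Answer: -228903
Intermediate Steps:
(-314134 + 78127) + (-3 - 34)*(-192) = -236007 - 37*(-192) = -236007 + 7104 = -228903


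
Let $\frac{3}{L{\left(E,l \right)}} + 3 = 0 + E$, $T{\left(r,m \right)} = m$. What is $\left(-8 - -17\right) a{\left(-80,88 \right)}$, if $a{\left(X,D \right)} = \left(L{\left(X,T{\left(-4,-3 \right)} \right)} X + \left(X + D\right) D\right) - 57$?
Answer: $\frac{485469}{83} \approx 5849.0$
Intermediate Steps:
$L{\left(E,l \right)} = \frac{3}{-3 + E}$ ($L{\left(E,l \right)} = \frac{3}{-3 + \left(0 + E\right)} = \frac{3}{-3 + E}$)
$a{\left(X,D \right)} = -57 + D \left(D + X\right) + \frac{3 X}{-3 + X}$ ($a{\left(X,D \right)} = \left(\frac{3}{-3 + X} X + \left(X + D\right) D\right) - 57 = \left(\frac{3 X}{-3 + X} + \left(D + X\right) D\right) - 57 = \left(\frac{3 X}{-3 + X} + D \left(D + X\right)\right) - 57 = \left(D \left(D + X\right) + \frac{3 X}{-3 + X}\right) - 57 = -57 + D \left(D + X\right) + \frac{3 X}{-3 + X}$)
$\left(-8 - -17\right) a{\left(-80,88 \right)} = \left(-8 - -17\right) \frac{3 \left(-80\right) + \left(-3 - 80\right) \left(-57 + 88^{2} + 88 \left(-80\right)\right)}{-3 - 80} = \left(-8 + 17\right) \frac{-240 - 83 \left(-57 + 7744 - 7040\right)}{-83} = 9 \left(- \frac{-240 - 53701}{83}\right) = 9 \left(\left(- \frac{1}{83}\right) \left(-53941\right)\right) = 9 \cdot \frac{53941}{83} = \frac{485469}{83}$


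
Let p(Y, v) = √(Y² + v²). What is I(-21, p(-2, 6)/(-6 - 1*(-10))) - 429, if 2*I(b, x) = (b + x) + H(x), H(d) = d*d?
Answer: -1753/4 + √10/4 ≈ -437.46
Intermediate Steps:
H(d) = d²
I(b, x) = b/2 + x/2 + x²/2 (I(b, x) = ((b + x) + x²)/2 = (b + x + x²)/2 = b/2 + x/2 + x²/2)
I(-21, p(-2, 6)/(-6 - 1*(-10))) - 429 = ((½)*(-21) + (√((-2)² + 6²)/(-6 - 1*(-10)))/2 + (√((-2)² + 6²)/(-6 - 1*(-10)))²/2) - 429 = (-21/2 + (√(4 + 36)/(-6 + 10))/2 + (√(4 + 36)/(-6 + 10))²/2) - 429 = (-21/2 + (√40/4)/2 + (√40/4)²/2) - 429 = (-21/2 + ((2*√10)*(¼))/2 + ((2*√10)*(¼))²/2) - 429 = (-21/2 + (√10/2)/2 + (√10/2)²/2) - 429 = (-21/2 + √10/4 + (½)*(5/2)) - 429 = (-21/2 + √10/4 + 5/4) - 429 = (-37/4 + √10/4) - 429 = -1753/4 + √10/4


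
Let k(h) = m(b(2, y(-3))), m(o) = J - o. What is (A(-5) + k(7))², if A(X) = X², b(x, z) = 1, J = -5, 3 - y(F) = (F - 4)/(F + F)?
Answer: 361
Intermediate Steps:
y(F) = 3 - (-4 + F)/(2*F) (y(F) = 3 - (F - 4)/(F + F) = 3 - (-4 + F)/(2*F))
m(o) = -5 - o
k(h) = -6 (k(h) = -5 - 1*1 = -5 - 1 = -6)
(A(-5) + k(7))² = ((-5)² - 6)² = (25 - 6)² = 19² = 361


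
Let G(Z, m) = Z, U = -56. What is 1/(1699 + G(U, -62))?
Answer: 1/1643 ≈ 0.00060864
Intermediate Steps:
1/(1699 + G(U, -62)) = 1/(1699 - 56) = 1/1643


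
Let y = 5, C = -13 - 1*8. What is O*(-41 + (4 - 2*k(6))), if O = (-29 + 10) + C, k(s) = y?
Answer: 1880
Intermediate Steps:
C = -21 (C = -13 - 8 = -21)
k(s) = 5
O = -40 (O = (-29 + 10) - 21 = -19 - 21 = -40)
O*(-41 + (4 - 2*k(6))) = -40*(-41 + (4 - 2*5)) = -40*(-41 + (4 - 10)) = -40*(-41 - 6) = -40*(-47) = 1880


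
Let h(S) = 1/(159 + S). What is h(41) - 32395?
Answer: -6478999/200 ≈ -32395.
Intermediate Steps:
h(41) - 32395 = 1/(159 + 41) - 32395 = 1/200 - 32395 = -6478999/200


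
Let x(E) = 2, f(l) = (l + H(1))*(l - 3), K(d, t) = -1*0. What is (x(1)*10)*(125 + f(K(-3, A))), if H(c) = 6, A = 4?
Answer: 2140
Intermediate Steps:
K(d, t) = 0
f(l) = (-3 + l)*(6 + l) (f(l) = (l + 6)*(l - 3) = (6 + l)*(-3 + l) = (-3 + l)*(6 + l))
(x(1)*10)*(125 + f(K(-3, A))) = (2*10)*(125 + (-18 + 0² + 3*0)) = 20*(125 + (-18 + 0 + 0)) = 20*(125 - 18) = 20*107 = 2140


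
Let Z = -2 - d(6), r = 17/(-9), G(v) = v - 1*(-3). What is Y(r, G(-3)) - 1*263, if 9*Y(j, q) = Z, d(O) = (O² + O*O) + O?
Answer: -2447/9 ≈ -271.89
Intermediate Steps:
G(v) = 3 + v (G(v) = v + 3 = 3 + v)
r = -17/9 (r = 17*(-⅑) = -17/9 ≈ -1.8889)
d(O) = O + 2*O² (d(O) = (O² + O²) + O = 2*O² + O = O + 2*O²)
Z = -80 (Z = -2 - 6*(1 + 2*6) = -2 - 6*(1 + 12) = -2 - 6*13 = -2 - 1*78 = -2 - 78 = -80)
Y(j, q) = -80/9 (Y(j, q) = (⅑)*(-80) = -80/9)
Y(r, G(-3)) - 1*263 = -80/9 - 1*263 = -80/9 - 263 = -2447/9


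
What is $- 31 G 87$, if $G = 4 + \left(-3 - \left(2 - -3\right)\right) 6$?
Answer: $118668$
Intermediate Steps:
$G = -44$ ($G = 4 + \left(-3 - \left(2 + 3\right)\right) 6 = 4 + \left(-3 - 5\right) 6 = 4 - 48 = -44$)
$- 31 G 87 = \left(-31\right) \left(-44\right) 87 = 1364 \cdot 87 = 118668$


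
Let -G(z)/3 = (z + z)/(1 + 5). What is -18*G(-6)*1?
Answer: -108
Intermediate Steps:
G(z) = -z (G(z) = -3*(z + z)/(1 + 5) = -3*2*z/6 = -z)
-18*G(-6)*1 = -(-18)*(-6)*1 = -18*6*1 = -108*1 = -108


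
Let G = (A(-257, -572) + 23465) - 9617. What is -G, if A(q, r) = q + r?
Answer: -13019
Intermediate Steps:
G = 13019 (G = ((-257 - 572) + 23465) - 9617 = (-829 + 23465) - 9617 = 22636 - 9617 = 13019)
-G = -1*13019 = -13019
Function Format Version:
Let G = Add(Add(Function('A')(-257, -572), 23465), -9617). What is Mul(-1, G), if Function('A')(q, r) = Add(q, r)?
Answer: -13019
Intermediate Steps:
G = 13019 (G = Add(Add(Add(-257, -572), 23465), -9617) = Add(Add(-829, 23465), -9617) = Add(22636, -9617) = 13019)
Mul(-1, G) = Mul(-1, 13019) = -13019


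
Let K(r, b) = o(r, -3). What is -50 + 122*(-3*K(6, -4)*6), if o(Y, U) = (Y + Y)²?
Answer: -316274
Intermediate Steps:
o(Y, U) = 4*Y² (o(Y, U) = (2*Y)² = 4*Y²)
K(r, b) = 4*r²
-50 + 122*(-3*K(6, -4)*6) = -50 + 122*(-12*6²*6) = -50 + 122*(-12*36*6) = -50 + 122*(-3*144*6) = -50 + 122*(-432*6) = -50 + 122*(-2592) = -50 - 316224 = -316274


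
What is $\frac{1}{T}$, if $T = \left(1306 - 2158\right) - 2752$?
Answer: $- \frac{1}{3604} \approx -0.00027747$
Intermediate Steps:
$T = -3604$ ($T = -852 - 2752 = -3604$)
$\frac{1}{T} = \frac{1}{-3604} = - \frac{1}{3604}$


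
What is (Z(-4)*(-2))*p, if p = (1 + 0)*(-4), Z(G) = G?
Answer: -32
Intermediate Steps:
p = -4 (p = 1*(-4) = -4)
(Z(-4)*(-2))*p = -4*(-2)*(-4) = 8*(-4) = -32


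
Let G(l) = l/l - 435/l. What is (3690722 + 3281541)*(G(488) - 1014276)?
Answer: -3451037555445005/488 ≈ -7.0718e+12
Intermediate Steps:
G(l) = 1 - 435/l
(3690722 + 3281541)*(G(488) - 1014276) = (3690722 + 3281541)*((-435 + 488)/488 - 1014276) = 6972263*((1/488)*53 - 1014276) = 6972263*(53/488 - 1014276) = 6972263*(-494966635/488) = -3451037555445005/488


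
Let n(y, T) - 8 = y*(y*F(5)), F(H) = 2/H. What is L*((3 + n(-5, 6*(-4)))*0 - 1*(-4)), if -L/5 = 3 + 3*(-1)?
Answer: 0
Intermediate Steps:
L = 0 (L = -5*(3 + 3*(-1)) = -5*(3 - 3) = -5*0 = 0)
n(y, T) = 8 + 2*y²/5 (n(y, T) = 8 + y*(y*(2/5)) = 8 + y*(y*(2*(⅕))) = 8 + y*(y*(⅖)) = 8 + y*(2*y/5) = 8 + 2*y²/5)
L*((3 + n(-5, 6*(-4)))*0 - 1*(-4)) = 0*((3 + (8 + (⅖)*(-5)²))*0 - 1*(-4)) = 0*((3 + (8 + (⅖)*25))*0 + 4) = 0*((3 + (8 + 10))*0 + 4) = 0*((3 + 18)*0 + 4) = 0*(21*0 + 4) = 0*(0 + 4) = 0*4 = 0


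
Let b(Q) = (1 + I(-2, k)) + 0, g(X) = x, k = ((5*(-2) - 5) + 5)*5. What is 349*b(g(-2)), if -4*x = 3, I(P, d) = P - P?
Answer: 349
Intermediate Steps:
k = -50 (k = ((-10 - 5) + 5)*5 = (-15 + 5)*5 = -10*5 = -50)
I(P, d) = 0
x = -¾ (x = -¼*3 = -¾ ≈ -0.75000)
g(X) = -¾
b(Q) = 1 (b(Q) = (1 + 0) + 0 = 1 + 0 = 1)
349*b(g(-2)) = 349*1 = 349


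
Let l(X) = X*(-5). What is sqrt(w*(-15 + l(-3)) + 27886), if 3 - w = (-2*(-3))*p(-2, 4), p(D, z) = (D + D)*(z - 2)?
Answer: sqrt(27886) ≈ 166.99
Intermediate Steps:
p(D, z) = 2*D*(-2 + z) (p(D, z) = (2*D)*(-2 + z) = 2*D*(-2 + z))
l(X) = -5*X
w = 51 (w = 3 - (-2*(-3))*2*(-2)*(-2 + 4) = 3 - 6*2*(-2)*2 = 3 - 6*(-8) = 3 - 1*(-48) = 3 + 48 = 51)
sqrt(w*(-15 + l(-3)) + 27886) = sqrt(51*(-15 - 5*(-3)) + 27886) = sqrt(51*(-15 + 15) + 27886) = sqrt(51*0 + 27886) = sqrt(0 + 27886) = sqrt(27886)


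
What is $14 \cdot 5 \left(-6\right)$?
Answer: $-420$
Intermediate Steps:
$14 \cdot 5 \left(-6\right) = 70 \left(-6\right) = -420$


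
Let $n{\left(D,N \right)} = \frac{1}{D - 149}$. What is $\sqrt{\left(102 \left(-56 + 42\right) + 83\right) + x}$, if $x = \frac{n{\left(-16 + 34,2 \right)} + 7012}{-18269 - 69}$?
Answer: $\frac{i \sqrt{7764120410491718}}{2402278} \approx 36.679 i$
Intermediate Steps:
$n{\left(D,N \right)} = \frac{1}{-149 + D}$
$x = - \frac{918571}{2402278}$ ($x = \frac{\frac{1}{-149 + \left(-16 + 34\right)} + 7012}{-18269 - 69} = \frac{\frac{1}{-149 + 18} + 7012}{-18338} = \left(\frac{1}{-131} + 7012\right) \left(- \frac{1}{18338}\right) = \left(- \frac{1}{131} + 7012\right) \left(- \frac{1}{18338}\right) = \frac{918571}{131} \left(- \frac{1}{18338}\right) = - \frac{918571}{2402278} \approx -0.38237$)
$\sqrt{\left(102 \left(-56 + 42\right) + 83\right) + x} = \sqrt{\left(102 \left(-56 + 42\right) + 83\right) - \frac{918571}{2402278}} = \sqrt{\left(102 \left(-14\right) + 83\right) - \frac{918571}{2402278}} = \sqrt{\left(-1428 + 83\right) - \frac{918571}{2402278}} = \sqrt{-1345 - \frac{918571}{2402278}} = \sqrt{- \frac{3231982481}{2402278}} = \frac{i \sqrt{7764120410491718}}{2402278}$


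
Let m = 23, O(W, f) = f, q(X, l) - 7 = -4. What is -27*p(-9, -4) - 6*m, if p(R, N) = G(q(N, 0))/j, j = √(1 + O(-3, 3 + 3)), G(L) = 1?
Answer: -138 - 27*√7/7 ≈ -148.21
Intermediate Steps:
q(X, l) = 3 (q(X, l) = 7 - 4 = 3)
j = √7 (j = √(1 + (3 + 3)) = √(1 + 6) = √7 ≈ 2.6458)
p(R, N) = √7/7 (p(R, N) = 1/√7 = 1*(√7/7) = √7/7)
-27*p(-9, -4) - 6*m = -27*√7/7 - 6*23 = -27*√7/7 - 138 = -138 - 27*√7/7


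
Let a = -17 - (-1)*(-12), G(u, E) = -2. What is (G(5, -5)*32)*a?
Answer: 1856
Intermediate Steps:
a = -29 (a = -17 - 1*12 = -17 - 12 = -29)
(G(5, -5)*32)*a = -2*32*(-29) = -64*(-29) = 1856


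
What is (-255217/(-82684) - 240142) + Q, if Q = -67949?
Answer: -25473941027/82684 ≈ -3.0809e+5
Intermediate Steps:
(-255217/(-82684) - 240142) + Q = (-255217/(-82684) - 240142) - 67949 = (-255217*(-1/82684) - 240142) - 67949 = (255217/82684 - 240142) - 67949 = -19855645911/82684 - 67949 = -25473941027/82684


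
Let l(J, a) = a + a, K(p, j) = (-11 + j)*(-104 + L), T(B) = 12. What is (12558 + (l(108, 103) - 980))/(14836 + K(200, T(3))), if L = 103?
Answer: 3928/4945 ≈ 0.79434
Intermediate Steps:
K(p, j) = 11 - j (K(p, j) = (-11 + j)*(-104 + 103) = (-11 + j)*(-1) = 11 - j)
l(J, a) = 2*a
(12558 + (l(108, 103) - 980))/(14836 + K(200, T(3))) = (12558 + (2*103 - 980))/(14836 + (11 - 1*12)) = (12558 + (206 - 980))/(14836 + (11 - 12)) = (12558 - 774)/(14836 - 1) = 11784/14835 = 11784*(1/14835) = 3928/4945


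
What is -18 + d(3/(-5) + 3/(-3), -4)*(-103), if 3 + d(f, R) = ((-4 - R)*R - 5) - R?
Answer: 394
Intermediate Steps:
d(f, R) = -8 - R + R*(-4 - R) (d(f, R) = -3 + (((-4 - R)*R - 5) - R) = -3 + ((R*(-4 - R) - 5) - R) = -3 + ((-5 + R*(-4 - R)) - R) = -3 + (-5 - R + R*(-4 - R)) = -8 - R + R*(-4 - R))
-18 + d(3/(-5) + 3/(-3), -4)*(-103) = -18 + (-8 - 1*(-4)² - 5*(-4))*(-103) = -18 + (-8 - 1*16 + 20)*(-103) = -18 + (-8 - 16 + 20)*(-103) = -18 - 4*(-103) = -18 + 412 = 394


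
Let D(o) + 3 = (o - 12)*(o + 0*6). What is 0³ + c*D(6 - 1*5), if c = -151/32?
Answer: 1057/16 ≈ 66.063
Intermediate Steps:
c = -151/32 (c = -151*1/32 = -151/32 ≈ -4.7188)
D(o) = -3 + o*(-12 + o) (D(o) = -3 + (o - 12)*(o + 0*6) = -3 + (-12 + o)*(o + 0) = -3 + (-12 + o)*o = -3 + o*(-12 + o))
0³ + c*D(6 - 1*5) = 0³ - 151*(-3 + (6 - 1*5)² - 12*(6 - 1*5))/32 = 0 - 151*(-3 + (6 - 5)² - 12*(6 - 5))/32 = 0 - 151*(-3 + 1² - 12*1)/32 = 0 - 151*(-3 + 1 - 12)/32 = 0 - 151/32*(-14) = 0 + 1057/16 = 1057/16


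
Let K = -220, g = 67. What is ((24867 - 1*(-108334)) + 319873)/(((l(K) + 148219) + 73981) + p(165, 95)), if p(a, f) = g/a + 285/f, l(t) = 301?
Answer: 74757210/36713227 ≈ 2.0362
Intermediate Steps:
p(a, f) = 67/a + 285/f
((24867 - 1*(-108334)) + 319873)/(((l(K) + 148219) + 73981) + p(165, 95)) = ((24867 - 1*(-108334)) + 319873)/(((301 + 148219) + 73981) + (67/165 + 285/95)) = ((24867 + 108334) + 319873)/((148520 + 73981) + (67*(1/165) + 285*(1/95))) = (133201 + 319873)/(222501 + (67/165 + 3)) = 453074/(222501 + 562/165) = 453074/(36713227/165) = 453074*(165/36713227) = 74757210/36713227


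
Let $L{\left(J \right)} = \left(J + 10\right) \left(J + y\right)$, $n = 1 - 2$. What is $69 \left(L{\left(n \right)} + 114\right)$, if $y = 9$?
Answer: $12834$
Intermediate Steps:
$n = -1$
$L{\left(J \right)} = \left(9 + J\right) \left(10 + J\right)$ ($L{\left(J \right)} = \left(J + 10\right) \left(J + 9\right) = \left(10 + J\right) \left(9 + J\right) = \left(9 + J\right) \left(10 + J\right)$)
$69 \left(L{\left(n \right)} + 114\right) = 69 \left(\left(90 + \left(-1\right)^{2} + 19 \left(-1\right)\right) + 114\right) = 69 \left(\left(90 + 1 - 19\right) + 114\right) = 69 \left(72 + 114\right) = 69 \cdot 186 = 12834$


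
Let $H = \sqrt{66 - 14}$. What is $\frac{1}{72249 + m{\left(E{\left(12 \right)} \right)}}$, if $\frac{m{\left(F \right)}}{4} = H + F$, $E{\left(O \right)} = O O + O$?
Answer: $\frac{72873}{5310473297} - \frac{8 \sqrt{13}}{5310473297} \approx 1.3717 \cdot 10^{-5}$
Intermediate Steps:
$E{\left(O \right)} = O + O^{2}$ ($E{\left(O \right)} = O^{2} + O = O + O^{2}$)
$H = 2 \sqrt{13}$ ($H = \sqrt{52} = 2 \sqrt{13} \approx 7.2111$)
$m{\left(F \right)} = 4 F + 8 \sqrt{13}$ ($m{\left(F \right)} = 4 \left(2 \sqrt{13} + F\right) = 4 \left(F + 2 \sqrt{13}\right) = 4 F + 8 \sqrt{13}$)
$\frac{1}{72249 + m{\left(E{\left(12 \right)} \right)}} = \frac{1}{72249 + \left(4 \cdot 12 \left(1 + 12\right) + 8 \sqrt{13}\right)} = \frac{1}{72249 + \left(4 \cdot 12 \cdot 13 + 8 \sqrt{13}\right)} = \frac{1}{72249 + \left(4 \cdot 156 + 8 \sqrt{13}\right)} = \frac{1}{72249 + \left(624 + 8 \sqrt{13}\right)} = \frac{1}{72873 + 8 \sqrt{13}}$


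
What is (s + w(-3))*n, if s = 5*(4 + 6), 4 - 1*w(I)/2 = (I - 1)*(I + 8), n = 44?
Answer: 4312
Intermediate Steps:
w(I) = 8 - 2*(-1 + I)*(8 + I) (w(I) = 8 - 2*(I - 1)*(I + 8) = 8 - 2*(-1 + I)*(8 + I))
s = 50 (s = 5*10 = 50)
(s + w(-3))*n = (50 + (24 - 14*(-3) - 2*(-3)²))*44 = (50 + (24 + 42 - 2*9))*44 = (50 + (24 + 42 - 18))*44 = (50 + 48)*44 = 98*44 = 4312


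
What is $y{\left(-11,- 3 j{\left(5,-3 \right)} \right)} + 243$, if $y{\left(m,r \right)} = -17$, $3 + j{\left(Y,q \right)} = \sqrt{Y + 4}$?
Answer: $226$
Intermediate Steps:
$j{\left(Y,q \right)} = -3 + \sqrt{4 + Y}$ ($j{\left(Y,q \right)} = -3 + \sqrt{Y + 4} = -3 + \sqrt{4 + Y}$)
$y{\left(-11,- 3 j{\left(5,-3 \right)} \right)} + 243 = -17 + 243 = 226$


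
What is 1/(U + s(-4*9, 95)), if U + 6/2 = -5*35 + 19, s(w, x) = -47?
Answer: -1/206 ≈ -0.0048544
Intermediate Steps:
U = -159 (U = -3 + (-5*35 + 19) = -3 + (-175 + 19) = -3 - 156 = -159)
1/(U + s(-4*9, 95)) = 1/(-159 - 47) = 1/(-206) = -1/206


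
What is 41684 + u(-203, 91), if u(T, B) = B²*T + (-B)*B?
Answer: -1647640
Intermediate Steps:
u(T, B) = -B² + T*B² (u(T, B) = T*B² - B² = -B² + T*B²)
41684 + u(-203, 91) = 41684 + 91²*(-1 - 203) = 41684 + 8281*(-204) = 41684 - 1689324 = -1647640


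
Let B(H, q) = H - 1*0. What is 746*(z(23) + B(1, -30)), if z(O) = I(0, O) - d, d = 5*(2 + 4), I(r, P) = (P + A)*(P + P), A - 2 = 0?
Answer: 836266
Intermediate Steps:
A = 2 (A = 2 + 0 = 2)
I(r, P) = 2*P*(2 + P) (I(r, P) = (P + 2)*(P + P) = (2 + P)*(2*P) = 2*P*(2 + P))
d = 30 (d = 5*6 = 30)
B(H, q) = H (B(H, q) = H + 0 = H)
z(O) = -30 + 2*O*(2 + O) (z(O) = 2*O*(2 + O) - 1*30 = 2*O*(2 + O) - 30 = -30 + 2*O*(2 + O))
746*(z(23) + B(1, -30)) = 746*((-30 + 2*23*(2 + 23)) + 1) = 746*((-30 + 2*23*25) + 1) = 746*((-30 + 1150) + 1) = 746*(1120 + 1) = 746*1121 = 836266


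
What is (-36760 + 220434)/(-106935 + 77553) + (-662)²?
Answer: 6438150767/14691 ≈ 4.3824e+5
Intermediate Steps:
(-36760 + 220434)/(-106935 + 77553) + (-662)² = 183674/(-29382) + 438244 = 183674*(-1/29382) + 438244 = -91837/14691 + 438244 = 6438150767/14691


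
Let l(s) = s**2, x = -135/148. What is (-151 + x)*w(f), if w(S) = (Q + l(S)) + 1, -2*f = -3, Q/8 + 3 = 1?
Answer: 1146633/592 ≈ 1936.9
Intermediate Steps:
Q = -16 (Q = -24 + 8*1 = -24 + 8 = -16)
f = 3/2 (f = -1/2*(-3) = 3/2 ≈ 1.5000)
x = -135/148 (x = -135*1/148 = -135/148 ≈ -0.91216)
w(S) = -15 + S**2 (w(S) = (-16 + S**2) + 1 = -15 + S**2)
(-151 + x)*w(f) = (-151 - 135/148)*(-15 + (3/2)**2) = -22483*(-15 + 9/4)/148 = -22483/148*(-51/4) = 1146633/592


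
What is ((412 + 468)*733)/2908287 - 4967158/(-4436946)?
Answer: 961551593677/716884020639 ≈ 1.3413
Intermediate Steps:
((412 + 468)*733)/2908287 - 4967158/(-4436946) = (880*733)*(1/2908287) - 4967158*(-1/4436946) = 645040*(1/2908287) + 2483579/2218473 = 645040/2908287 + 2483579/2218473 = 961551593677/716884020639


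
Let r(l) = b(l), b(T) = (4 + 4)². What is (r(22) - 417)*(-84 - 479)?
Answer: 198739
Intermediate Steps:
b(T) = 64 (b(T) = 8² = 64)
r(l) = 64
(r(22) - 417)*(-84 - 479) = (64 - 417)*(-84 - 479) = -353*(-563) = 198739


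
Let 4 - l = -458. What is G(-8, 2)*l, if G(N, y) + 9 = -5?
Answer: -6468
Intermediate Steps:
l = 462 (l = 4 - 1*(-458) = 4 + 458 = 462)
G(N, y) = -14 (G(N, y) = -9 - 5 = -14)
G(-8, 2)*l = -14*462 = -6468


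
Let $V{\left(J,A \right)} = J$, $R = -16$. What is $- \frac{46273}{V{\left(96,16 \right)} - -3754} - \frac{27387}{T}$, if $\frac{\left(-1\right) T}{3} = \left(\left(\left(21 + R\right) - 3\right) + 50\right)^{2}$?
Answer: $- \frac{44987771}{5205200} \approx -8.6429$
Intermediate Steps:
$T = -8112$ ($T = - 3 \left(\left(\left(21 - 16\right) - 3\right) + 50\right)^{2} = - 3 \left(\left(5 - 3\right) + 50\right)^{2} = - 3 \left(2 + 50\right)^{2} = - 3 \cdot 52^{2} = \left(-3\right) 2704 = -8112$)
$- \frac{46273}{V{\left(96,16 \right)} - -3754} - \frac{27387}{T} = - \frac{46273}{96 - -3754} - \frac{27387}{-8112} = - \frac{46273}{96 + 3754} - - \frac{9129}{2704} = - \frac{46273}{3850} + \frac{9129}{2704} = - \frac{44987771}{5205200}$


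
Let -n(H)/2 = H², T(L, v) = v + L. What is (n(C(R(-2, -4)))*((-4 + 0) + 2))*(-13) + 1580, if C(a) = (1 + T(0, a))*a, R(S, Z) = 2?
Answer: -292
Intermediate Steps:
T(L, v) = L + v
C(a) = a*(1 + a) (C(a) = (1 + (0 + a))*a = (1 + a)*a = a*(1 + a))
n(H) = -2*H²
(n(C(R(-2, -4)))*((-4 + 0) + 2))*(-13) + 1580 = ((-2*4*(1 + 2)²)*((-4 + 0) + 2))*(-13) + 1580 = ((-2*(2*3)²)*(-4 + 2))*(-13) + 1580 = (-2*6²*(-2))*(-13) + 1580 = (-2*36*(-2))*(-13) + 1580 = -72*(-2)*(-13) + 1580 = 144*(-13) + 1580 = -1872 + 1580 = -292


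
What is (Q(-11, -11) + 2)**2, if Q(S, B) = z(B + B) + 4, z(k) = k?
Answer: 256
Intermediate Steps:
Q(S, B) = 4 + 2*B (Q(S, B) = (B + B) + 4 = 2*B + 4 = 4 + 2*B)
(Q(-11, -11) + 2)**2 = ((4 + 2*(-11)) + 2)**2 = ((4 - 22) + 2)**2 = (-18 + 2)**2 = (-16)**2 = 256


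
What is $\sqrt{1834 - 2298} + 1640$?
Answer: $1640 + 4 i \sqrt{29} \approx 1640.0 + 21.541 i$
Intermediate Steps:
$\sqrt{1834 - 2298} + 1640 = \sqrt{-464} + 1640 = 4 i \sqrt{29} + 1640 = 1640 + 4 i \sqrt{29}$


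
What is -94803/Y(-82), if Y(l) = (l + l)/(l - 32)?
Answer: -5403771/82 ≈ -65900.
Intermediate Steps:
Y(l) = 2*l/(-32 + l) (Y(l) = (2*l)/(-32 + l) = 2*l/(-32 + l))
-94803/Y(-82) = -94803/(2*(-82)/(-32 - 82)) = -94803/(2*(-82)/(-114)) = -94803/(2*(-82)*(-1/114)) = -94803/82/57 = -94803*57/82 = -5403771/82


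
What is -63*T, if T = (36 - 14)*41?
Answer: -56826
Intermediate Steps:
T = 902 (T = 22*41 = 902)
-63*T = -63*902 = -56826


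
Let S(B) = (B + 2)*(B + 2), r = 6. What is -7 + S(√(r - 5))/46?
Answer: -313/46 ≈ -6.8043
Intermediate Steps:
S(B) = (2 + B)² (S(B) = (2 + B)*(2 + B) = (2 + B)²)
-7 + S(√(r - 5))/46 = -7 + (2 + √(6 - 5))²/46 = -7 + (2 + √1)²/46 = -7 + (2 + 1)²/46 = -7 + (1/46)*3² = -7 + (1/46)*9 = -7 + 9/46 = -313/46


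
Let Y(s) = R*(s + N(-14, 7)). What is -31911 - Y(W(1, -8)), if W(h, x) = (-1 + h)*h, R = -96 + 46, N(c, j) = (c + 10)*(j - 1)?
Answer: -33111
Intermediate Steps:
N(c, j) = (-1 + j)*(10 + c) (N(c, j) = (10 + c)*(-1 + j) = (-1 + j)*(10 + c))
R = -50
W(h, x) = h*(-1 + h)
Y(s) = 1200 - 50*s (Y(s) = -50*(s + (-10 - 1*(-14) + 10*7 - 14*7)) = -50*(s + (-10 + 14 + 70 - 98)) = -50*(s - 24) = -50*(-24 + s) = 1200 - 50*s)
-31911 - Y(W(1, -8)) = -31911 - (1200 - 50*(-1 + 1)) = -31911 - (1200 - 50*0) = -31911 - (1200 + 0) = -31911 - 1*1200 = -31911 - 1200 = -33111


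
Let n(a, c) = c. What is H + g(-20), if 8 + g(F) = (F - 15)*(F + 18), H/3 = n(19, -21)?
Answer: -1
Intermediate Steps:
H = -63 (H = 3*(-21) = -63)
g(F) = -8 + (-15 + F)*(18 + F) (g(F) = -8 + (F - 15)*(F + 18) = -8 + (-15 + F)*(18 + F))
H + g(-20) = -63 + (-278 + (-20)² + 3*(-20)) = -63 + (-278 + 400 - 60) = -63 + 62 = -1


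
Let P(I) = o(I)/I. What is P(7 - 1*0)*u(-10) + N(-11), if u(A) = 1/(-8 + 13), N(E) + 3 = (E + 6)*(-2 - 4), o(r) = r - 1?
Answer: 951/35 ≈ 27.171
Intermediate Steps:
o(r) = -1 + r
N(E) = -39 - 6*E (N(E) = -3 + (E + 6)*(-2 - 4) = -3 + (6 + E)*(-6) = -3 + (-36 - 6*E) = -39 - 6*E)
u(A) = ⅕ (u(A) = 1/5 = ⅕)
P(I) = (-1 + I)/I
P(7 - 1*0)*u(-10) + N(-11) = ((-1 + (7 - 1*0))/(7 - 1*0))*(⅕) + (-39 - 6*(-11)) = ((-1 + (7 + 0))/(7 + 0))*(⅕) + (-39 + 66) = ((-1 + 7)/7)*(⅕) + 27 = ((⅐)*6)*(⅕) + 27 = (6/7)*(⅕) + 27 = 6/35 + 27 = 951/35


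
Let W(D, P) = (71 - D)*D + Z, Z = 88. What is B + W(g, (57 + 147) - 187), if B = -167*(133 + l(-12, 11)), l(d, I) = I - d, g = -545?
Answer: -361684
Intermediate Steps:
W(D, P) = 88 + D*(71 - D) (W(D, P) = (71 - D)*D + 88 = D*(71 - D) + 88 = 88 + D*(71 - D))
B = -26052 (B = -167*(133 + (11 - 1*(-12))) = -167*(133 + (11 + 12)) = -167*(133 + 23) = -167*156 = -26052)
B + W(g, (57 + 147) - 187) = -26052 + (88 - 1*(-545)² + 71*(-545)) = -26052 + (88 - 1*297025 - 38695) = -26052 + (88 - 297025 - 38695) = -26052 - 335632 = -361684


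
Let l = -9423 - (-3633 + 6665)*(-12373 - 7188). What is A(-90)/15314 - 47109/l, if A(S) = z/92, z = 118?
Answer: -29686980185/41773197406876 ≈ -0.00071067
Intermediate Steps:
l = 59299529 (l = -9423 - 3032*(-19561) = -9423 - 1*(-59308952) = -9423 + 59308952 = 59299529)
A(S) = 59/46 (A(S) = 118/92 = 118*(1/92) = 59/46)
A(-90)/15314 - 47109/l = (59/46)/15314 - 47109/59299529 = (59/46)*(1/15314) - 47109*1/59299529 = 59/704444 - 47109/59299529 = -29686980185/41773197406876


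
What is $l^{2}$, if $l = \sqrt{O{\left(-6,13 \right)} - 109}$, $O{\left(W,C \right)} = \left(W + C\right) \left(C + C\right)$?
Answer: $73$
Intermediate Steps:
$O{\left(W,C \right)} = 2 C \left(C + W\right)$ ($O{\left(W,C \right)} = \left(C + W\right) 2 C = 2 C \left(C + W\right)$)
$l = \sqrt{73}$ ($l = \sqrt{2 \cdot 13 \left(13 - 6\right) - 109} = \sqrt{2 \cdot 13 \cdot 7 - 109} = \sqrt{182 - 109} = \sqrt{73} \approx 8.544$)
$l^{2} = \left(\sqrt{73}\right)^{2} = 73$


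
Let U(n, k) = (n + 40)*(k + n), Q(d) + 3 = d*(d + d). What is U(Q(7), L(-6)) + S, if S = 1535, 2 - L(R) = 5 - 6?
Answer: 14765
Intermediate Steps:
L(R) = 3 (L(R) = 2 - (5 - 6) = 2 - 1*(-1) = 2 + 1 = 3)
Q(d) = -3 + 2*d² (Q(d) = -3 + d*(d + d) = -3 + d*(2*d) = -3 + 2*d²)
U(n, k) = (40 + n)*(k + n)
U(Q(7), L(-6)) + S = ((-3 + 2*7²)² + 40*3 + 40*(-3 + 2*7²) + 3*(-3 + 2*7²)) + 1535 = ((-3 + 2*49)² + 120 + 40*(-3 + 2*49) + 3*(-3 + 2*49)) + 1535 = ((-3 + 98)² + 120 + 40*(-3 + 98) + 3*(-3 + 98)) + 1535 = (95² + 120 + 40*95 + 3*95) + 1535 = (9025 + 120 + 3800 + 285) + 1535 = 13230 + 1535 = 14765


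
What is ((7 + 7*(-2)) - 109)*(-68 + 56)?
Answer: 1392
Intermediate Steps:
((7 + 7*(-2)) - 109)*(-68 + 56) = ((7 - 14) - 109)*(-12) = (-7 - 109)*(-12) = -116*(-12) = 1392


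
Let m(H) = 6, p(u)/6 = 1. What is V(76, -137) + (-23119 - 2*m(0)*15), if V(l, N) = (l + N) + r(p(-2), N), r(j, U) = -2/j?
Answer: -70081/3 ≈ -23360.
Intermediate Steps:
p(u) = 6 (p(u) = 6*1 = 6)
V(l, N) = -⅓ + N + l (V(l, N) = (l + N) - 2/6 = (N + l) - 2*⅙ = (N + l) - ⅓ = -⅓ + N + l)
V(76, -137) + (-23119 - 2*m(0)*15) = (-⅓ - 137 + 76) + (-23119 - 2*6*15) = -184/3 + (-23119 - 12*15) = -184/3 + (-23119 - 1*180) = -184/3 + (-23119 - 180) = -184/3 - 23299 = -70081/3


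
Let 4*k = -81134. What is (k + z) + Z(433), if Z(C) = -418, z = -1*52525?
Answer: -146453/2 ≈ -73227.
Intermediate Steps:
z = -52525
k = -40567/2 (k = (1/4)*(-81134) = -40567/2 ≈ -20284.)
(k + z) + Z(433) = (-40567/2 - 52525) - 418 = -145617/2 - 418 = -146453/2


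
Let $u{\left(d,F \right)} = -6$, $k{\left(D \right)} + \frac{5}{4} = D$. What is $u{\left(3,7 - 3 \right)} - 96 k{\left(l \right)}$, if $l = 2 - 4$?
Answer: $306$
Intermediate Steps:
$l = -2$ ($l = 2 - 4 = -2$)
$k{\left(D \right)} = - \frac{5}{4} + D$
$u{\left(3,7 - 3 \right)} - 96 k{\left(l \right)} = -6 - 96 \left(- \frac{5}{4} - 2\right) = -6 - -312 = -6 + 312 = 306$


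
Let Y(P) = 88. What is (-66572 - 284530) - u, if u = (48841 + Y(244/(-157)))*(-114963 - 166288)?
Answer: 13760979077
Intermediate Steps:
u = -13761330179 (u = (48841 + 88)*(-114963 - 166288) = 48929*(-281251) = -13761330179)
(-66572 - 284530) - u = (-66572 - 284530) - 1*(-13761330179) = -351102 + 13761330179 = 13760979077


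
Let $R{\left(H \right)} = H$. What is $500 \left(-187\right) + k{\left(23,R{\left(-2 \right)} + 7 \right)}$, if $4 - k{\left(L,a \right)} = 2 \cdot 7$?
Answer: $-93510$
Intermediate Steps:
$k{\left(L,a \right)} = -10$ ($k{\left(L,a \right)} = 4 - 2 \cdot 7 = 4 - 14 = -10$)
$500 \left(-187\right) + k{\left(23,R{\left(-2 \right)} + 7 \right)} = 500 \left(-187\right) - 10 = -93500 - 10 = -93510$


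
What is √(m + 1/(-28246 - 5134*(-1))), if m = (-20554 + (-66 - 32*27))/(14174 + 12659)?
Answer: I*√8554219696388226/103360716 ≈ 0.89482*I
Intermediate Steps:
m = -21484/26833 (m = (-20554 + (-66 - 864))/26833 = (-20554 - 930)*(1/26833) = -21484*1/26833 = -21484/26833 ≈ -0.80066)
√(m + 1/(-28246 - 5134*(-1))) = √(-21484/26833 + 1/(-28246 - 5134*(-1))) = √(-21484/26833 + 1/(-28246 + 5134)) = √(-21484/26833 + 1/(-23112)) = √(-21484/26833 - 1/23112) = √(-496565041/620164296) = I*√8554219696388226/103360716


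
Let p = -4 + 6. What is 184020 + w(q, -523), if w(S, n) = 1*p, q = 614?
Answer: 184022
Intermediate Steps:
p = 2
w(S, n) = 2 (w(S, n) = 1*2 = 2)
184020 + w(q, -523) = 184020 + 2 = 184022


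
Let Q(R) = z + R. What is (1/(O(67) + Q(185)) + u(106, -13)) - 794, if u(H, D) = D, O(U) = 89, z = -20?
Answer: -204977/254 ≈ -807.00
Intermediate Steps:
Q(R) = -20 + R
(1/(O(67) + Q(185)) + u(106, -13)) - 794 = (1/(89 + (-20 + 185)) - 13) - 794 = (1/(89 + 165) - 13) - 794 = (1/254 - 13) - 794 = -3301/254 - 794 = -204977/254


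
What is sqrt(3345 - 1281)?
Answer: 4*sqrt(129) ≈ 45.431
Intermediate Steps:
sqrt(3345 - 1281) = sqrt(2064) = 4*sqrt(129)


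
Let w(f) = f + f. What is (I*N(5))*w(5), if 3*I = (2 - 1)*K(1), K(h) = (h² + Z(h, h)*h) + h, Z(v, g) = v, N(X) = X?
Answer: 50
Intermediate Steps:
w(f) = 2*f
K(h) = h + 2*h² (K(h) = (h² + h*h) + h = (h² + h²) + h = 2*h² + h = h + 2*h²)
I = 1 (I = ((2 - 1)*(1*(1 + 2*1)))/3 = (1*(1*(1 + 2)))/3 = (1*(1*3))/3 = (1*3)/3 = (⅓)*3 = 1)
(I*N(5))*w(5) = (1*5)*(2*5) = 5*10 = 50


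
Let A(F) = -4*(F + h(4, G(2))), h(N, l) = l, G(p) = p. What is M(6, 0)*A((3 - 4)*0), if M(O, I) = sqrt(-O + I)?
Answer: -8*I*sqrt(6) ≈ -19.596*I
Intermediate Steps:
M(O, I) = sqrt(I - O)
A(F) = -8 - 4*F (A(F) = -4*(F + 2) = -4*(2 + F) = -8 - 4*F)
M(6, 0)*A((3 - 4)*0) = sqrt(0 - 1*6)*(-8 - 4*(3 - 4)*0) = sqrt(0 - 6)*(-8 - (-4)*0) = sqrt(-6)*(-8 - 4*0) = (I*sqrt(6))*(-8 + 0) = (I*sqrt(6))*(-8) = -8*I*sqrt(6)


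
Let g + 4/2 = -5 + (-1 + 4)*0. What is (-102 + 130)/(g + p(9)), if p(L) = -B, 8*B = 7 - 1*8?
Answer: -224/55 ≈ -4.0727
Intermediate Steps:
B = -⅛ (B = (7 - 1*8)/8 = (7 - 8)/8 = (⅛)*(-1) = -⅛ ≈ -0.12500)
g = -7 (g = -2 + (-5 + (-1 + 4)*0) = -2 + (-5 + 3*0) = -2 + (-5 + 0) = -2 - 5 = -7)
p(L) = ⅛ (p(L) = -1*(-⅛) = ⅛)
(-102 + 130)/(g + p(9)) = (-102 + 130)/(-7 + ⅛) = 28/(-55/8) = 28*(-8/55) = -224/55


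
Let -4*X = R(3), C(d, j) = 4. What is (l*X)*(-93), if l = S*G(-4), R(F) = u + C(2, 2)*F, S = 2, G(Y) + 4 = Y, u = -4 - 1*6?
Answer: -744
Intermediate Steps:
u = -10 (u = -4 - 6 = -10)
G(Y) = -4 + Y
R(F) = -10 + 4*F
X = -½ (X = -(-10 + 4*3)/4 = -(-10 + 12)/4 = -¼*2 = -½ ≈ -0.50000)
l = -16 (l = 2*(-4 - 4) = 2*(-8) = -16)
(l*X)*(-93) = -16*(-½)*(-93) = 8*(-93) = -744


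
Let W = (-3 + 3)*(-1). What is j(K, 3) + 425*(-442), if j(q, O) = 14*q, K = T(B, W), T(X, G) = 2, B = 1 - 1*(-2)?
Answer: -187822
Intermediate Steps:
B = 3 (B = 1 + 2 = 3)
W = 0 (W = 0*(-1) = 0)
K = 2
j(K, 3) + 425*(-442) = 14*2 + 425*(-442) = 28 - 187850 = -187822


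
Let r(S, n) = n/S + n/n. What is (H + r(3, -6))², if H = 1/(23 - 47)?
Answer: 625/576 ≈ 1.0851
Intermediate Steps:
r(S, n) = 1 + n/S (r(S, n) = n/S + 1 = 1 + n/S)
H = -1/24 (H = 1/(-24) = -1/24 ≈ -0.041667)
(H + r(3, -6))² = (-1/24 + (3 - 6)/3)² = (-1/24 + (⅓)*(-3))² = (-1/24 - 1)² = (-25/24)² = 625/576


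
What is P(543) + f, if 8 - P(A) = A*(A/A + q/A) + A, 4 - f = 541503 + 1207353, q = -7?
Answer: -1749923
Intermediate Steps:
f = -1748852 (f = 4 - (541503 + 1207353) = 4 - 1*1748856 = 4 - 1748856 = -1748852)
P(A) = 8 - A - A*(1 - 7/A) (P(A) = 8 - (A*(A/A - 7/A) + A) = 8 - (A*(1 - 7/A) + A) = 8 - (A + A*(1 - 7/A)) = 8 + (-A - A*(1 - 7/A)) = 8 - A - A*(1 - 7/A))
P(543) + f = (15 - 2*543) - 1748852 = (15 - 1086) - 1748852 = -1071 - 1748852 = -1749923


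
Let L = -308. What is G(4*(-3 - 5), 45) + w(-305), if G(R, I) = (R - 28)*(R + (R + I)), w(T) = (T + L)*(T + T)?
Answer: 375070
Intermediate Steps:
w(T) = 2*T*(-308 + T) (w(T) = (T - 308)*(T + T) = (-308 + T)*(2*T) = 2*T*(-308 + T))
G(R, I) = (-28 + R)*(I + 2*R) (G(R, I) = (-28 + R)*(R + (I + R)) = (-28 + R)*(I + 2*R))
G(4*(-3 - 5), 45) + w(-305) = (-224*(-3 - 5) - 28*45 + 2*(4*(-3 - 5))² + 45*(4*(-3 - 5))) + 2*(-305)*(-308 - 305) = (-224*(-8) - 1260 + 2*(4*(-8))² + 45*(4*(-8))) + 2*(-305)*(-613) = (-56*(-32) - 1260 + 2*(-32)² + 45*(-32)) + 373930 = (1792 - 1260 + 2*1024 - 1440) + 373930 = (1792 - 1260 + 2048 - 1440) + 373930 = 1140 + 373930 = 375070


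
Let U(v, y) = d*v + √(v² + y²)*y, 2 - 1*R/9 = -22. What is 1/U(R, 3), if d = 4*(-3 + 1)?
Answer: -64/95037 - √5185/285111 ≈ -0.00092598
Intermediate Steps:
R = 216 (R = 18 - 9*(-22) = 18 + 198 = 216)
d = -8 (d = 4*(-2) = -8)
U(v, y) = -8*v + y*√(v² + y²) (U(v, y) = -8*v + √(v² + y²)*y = -8*v + y*√(v² + y²))
1/U(R, 3) = 1/(-8*216 + 3*√(216² + 3²)) = 1/(-1728 + 3*√(46656 + 9)) = 1/(-1728 + 3*√46665) = 1/(-1728 + 3*(3*√5185)) = 1/(-1728 + 9*√5185)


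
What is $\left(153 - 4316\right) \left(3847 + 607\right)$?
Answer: $-18542002$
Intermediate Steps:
$\left(153 - 4316\right) \left(3847 + 607\right) = \left(-4163\right) 4454 = -18542002$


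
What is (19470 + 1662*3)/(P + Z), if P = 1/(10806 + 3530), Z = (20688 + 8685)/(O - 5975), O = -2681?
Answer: -189675257856/26317667 ≈ -7207.1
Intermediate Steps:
Z = -29373/8656 (Z = (20688 + 8685)/(-2681 - 5975) = 29373/(-8656) = 29373*(-1/8656) = -29373/8656 ≈ -3.3934)
P = 1/14336 ≈ 6.9754e-5
(19470 + 1662*3)/(P + Z) = (19470 + 1662*3)/(1/14336 - 29373/8656) = (19470 + 4986)/(-26317667/7755776) = 24456*(-7755776/26317667) = -189675257856/26317667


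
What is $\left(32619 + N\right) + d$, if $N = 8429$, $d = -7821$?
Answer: $33227$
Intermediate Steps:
$\left(32619 + N\right) + d = \left(32619 + 8429\right) - 7821 = 41048 - 7821 = 33227$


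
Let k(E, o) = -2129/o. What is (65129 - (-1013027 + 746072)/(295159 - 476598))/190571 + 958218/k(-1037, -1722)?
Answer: 57053871531639996128/73614457843301 ≈ 7.7504e+5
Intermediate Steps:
(65129 - (-1013027 + 746072)/(295159 - 476598))/190571 + 958218/k(-1037, -1722) = (65129 - (-1013027 + 746072)/(295159 - 476598))/190571 + 958218/((-2129/(-1722))) = (65129 - (-266955)/(-181439))*(1/190571) + 958218/((-2129*(-1/1722))) = (65129 - (-266955)*(-1)/181439)*(1/190571) + 958218/(2129/1722) = (65129 - 1*266955/181439)*(1/190571) + 958218*(1722/2129) = (65129 - 266955/181439)*(1/190571) + 1650051396/2129 = (11816673676/181439)*(1/190571) + 1650051396/2129 = 11816673676/34577011669 + 1650051396/2129 = 57053871531639996128/73614457843301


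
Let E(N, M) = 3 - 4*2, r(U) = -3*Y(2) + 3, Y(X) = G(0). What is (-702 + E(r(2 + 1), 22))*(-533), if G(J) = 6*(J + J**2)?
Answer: 376831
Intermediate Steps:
G(J) = 6*J + 6*J**2
Y(X) = 0 (Y(X) = 6*0*(1 + 0) = 6*0*1 = 0)
r(U) = 3 (r(U) = -3*0 + 3 = 0 + 3 = 3)
E(N, M) = -5 (E(N, M) = 3 - 8 = -5)
(-702 + E(r(2 + 1), 22))*(-533) = (-702 - 5)*(-533) = -707*(-533) = 376831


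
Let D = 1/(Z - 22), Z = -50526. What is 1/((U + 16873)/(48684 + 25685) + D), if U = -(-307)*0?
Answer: 3759204212/852822035 ≈ 4.4080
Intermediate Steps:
U = 0 (U = -1*0 = 0)
D = -1/50548 (D = 1/(-50526 - 22) = 1/(-50548) = -1/50548 ≈ -1.9783e-5)
1/((U + 16873)/(48684 + 25685) + D) = 1/((0 + 16873)/(48684 + 25685) - 1/50548) = 1/(16873/74369 - 1/50548) = 1/(852822035/3759204212) = 3759204212/852822035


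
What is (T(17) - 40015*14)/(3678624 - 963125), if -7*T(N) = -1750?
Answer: -559960/2715499 ≈ -0.20621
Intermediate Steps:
T(N) = 250 (T(N) = -⅐*(-1750) = 250)
(T(17) - 40015*14)/(3678624 - 963125) = (250 - 40015*14)/(3678624 - 963125) = (250 - 560210)/2715499 = -559960*1/2715499 = -559960/2715499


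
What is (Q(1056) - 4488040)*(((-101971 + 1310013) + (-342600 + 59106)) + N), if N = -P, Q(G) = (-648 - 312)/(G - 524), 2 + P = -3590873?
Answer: -2695299156143880/133 ≈ -2.0265e+13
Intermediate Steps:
P = -3590875 (P = -2 - 3590873 = -3590875)
Q(G) = -960/(-524 + G)
N = 3590875 (N = -1*(-3590875) = 3590875)
(Q(1056) - 4488040)*(((-101971 + 1310013) + (-342600 + 59106)) + N) = (-960/(-524 + 1056) - 4488040)*(((-101971 + 1310013) + (-342600 + 59106)) + 3590875) = (-960/532 - 4488040)*((1208042 - 283494) + 3590875) = (-960*1/532 - 4488040)*(924548 + 3590875) = (-240/133 - 4488040)*4515423 = -596909560/133*4515423 = -2695299156143880/133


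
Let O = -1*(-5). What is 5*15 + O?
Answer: 80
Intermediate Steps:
O = 5
5*15 + O = 5*15 + 5 = 75 + 5 = 80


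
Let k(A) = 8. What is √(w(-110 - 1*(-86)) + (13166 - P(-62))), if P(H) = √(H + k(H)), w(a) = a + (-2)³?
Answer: √(13134 - 3*I*√6) ≈ 114.6 - 0.0321*I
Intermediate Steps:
w(a) = -8 + a (w(a) = a - 8 = -8 + a)
P(H) = √(8 + H) (P(H) = √(H + 8) = √(8 + H))
√(w(-110 - 1*(-86)) + (13166 - P(-62))) = √((-8 + (-110 - 1*(-86))) + (13166 - √(8 - 62))) = √((-8 + (-110 + 86)) + (13166 - √(-54))) = √((-8 - 24) + (13166 - 3*I*√6)) = √(-32 + (13166 - 3*I*√6)) = √(13134 - 3*I*√6)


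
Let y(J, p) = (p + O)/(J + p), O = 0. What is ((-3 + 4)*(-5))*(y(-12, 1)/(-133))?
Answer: -5/1463 ≈ -0.0034176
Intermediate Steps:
y(J, p) = p/(J + p) (y(J, p) = (p + 0)/(J + p) = p/(J + p))
((-3 + 4)*(-5))*(y(-12, 1)/(-133)) = ((-3 + 4)*(-5))*((1/(-12 + 1))/(-133)) = (1*(-5))*((1/(-11))*(-1/133)) = -5*1*(-1/11)*(-1)/133 = -(-5)*(-1)/(11*133) = -5*1/1463 = -5/1463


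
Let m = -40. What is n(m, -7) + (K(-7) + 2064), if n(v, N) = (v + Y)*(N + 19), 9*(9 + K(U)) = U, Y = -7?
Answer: 13412/9 ≈ 1490.2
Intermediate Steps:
K(U) = -9 + U/9
n(v, N) = (-7 + v)*(19 + N) (n(v, N) = (v - 7)*(N + 19) = (-7 + v)*(19 + N))
n(m, -7) + (K(-7) + 2064) = (-133 - 7*(-7) + 19*(-40) - 7*(-40)) + ((-9 + (⅑)*(-7)) + 2064) = (-133 + 49 - 760 + 280) + ((-9 - 7/9) + 2064) = -564 + (-88/9 + 2064) = -564 + 18488/9 = 13412/9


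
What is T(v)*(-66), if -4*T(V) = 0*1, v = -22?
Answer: 0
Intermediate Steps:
T(V) = 0 (T(V) = -0 = -¼*0 = 0)
T(v)*(-66) = 0*(-66) = 0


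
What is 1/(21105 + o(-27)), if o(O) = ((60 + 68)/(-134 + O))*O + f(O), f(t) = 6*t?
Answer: 161/3375279 ≈ 4.7700e-5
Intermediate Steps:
o(O) = 6*O + 128*O/(-134 + O) (o(O) = ((60 + 68)/(-134 + O))*O + 6*O = (128/(-134 + O))*O + 6*O = 128*O/(-134 + O) + 6*O = 6*O + 128*O/(-134 + O))
1/(21105 + o(-27)) = 1/(21105 + 2*(-27)*(-338 + 3*(-27))/(-134 - 27)) = 1/(21105 + 2*(-27)*(-338 - 81)/(-161)) = 1/(21105 + 2*(-27)*(-1/161)*(-419)) = 1/(21105 - 22626/161) = 1/(3375279/161) = 161/3375279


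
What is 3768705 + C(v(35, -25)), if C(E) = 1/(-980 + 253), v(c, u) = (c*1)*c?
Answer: 2739848534/727 ≈ 3.7687e+6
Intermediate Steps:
v(c, u) = c**2 (v(c, u) = c*c = c**2)
C(E) = -1/727 (C(E) = 1/(-727) = -1/727)
3768705 + C(v(35, -25)) = 3768705 - 1/727 = 2739848534/727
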